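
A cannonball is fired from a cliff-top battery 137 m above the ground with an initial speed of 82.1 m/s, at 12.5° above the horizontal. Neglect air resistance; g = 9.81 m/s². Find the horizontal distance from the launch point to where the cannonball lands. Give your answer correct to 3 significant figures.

593 m

Components: v_x = 82.1 cos 12.5° = 80.15 m/s, v_y = 82.1 sin 12.5° = 17.77 m/s.
Vertical: 0 = 137 + 17.77 t − ½(9.81) t² ⇒ 4.905 t² − 17.77 t − 137 = 0.
t = [17.77 + √(315.8 + 2688)] / 9.810 = 7.398 s.
Horizontal: R = v_x · t = 80.15 × 7.398 = 593 m.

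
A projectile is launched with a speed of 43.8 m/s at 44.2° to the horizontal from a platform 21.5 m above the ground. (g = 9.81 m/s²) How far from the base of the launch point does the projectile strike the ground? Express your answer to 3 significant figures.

Components: v_x = 43.8 cos 44.2° = 31.40 m/s, v_y = 43.8 sin 44.2° = 30.54 m/s.
Vertical: 0 = 21.5 + 30.54 t − ½(9.81) t² ⇒ 4.905 t² − 30.54 t − 21.5 = 0.
t = [30.54 + √(932.7 + 421.8)] / 9.810 = 6.865 s.
Horizontal: R = v_x · t = 31.40 × 6.865 = 216 m.

216 m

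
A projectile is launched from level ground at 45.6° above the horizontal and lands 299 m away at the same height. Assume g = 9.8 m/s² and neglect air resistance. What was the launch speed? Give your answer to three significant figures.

On level ground, R = v₀² sin(2θ) / g, so v₀ = √(R g / sin 2θ).
sin(2 × 45.6°) = 0.9998.
v₀ = √(299 × 9.8 / 0.9998) = √2931 = 54.1 m/s.

54.1 m/s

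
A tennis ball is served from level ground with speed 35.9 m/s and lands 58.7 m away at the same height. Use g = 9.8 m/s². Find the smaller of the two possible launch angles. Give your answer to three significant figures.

13.3°

Level-ground range: R = v₀² sin(2θ)/g ⇒ sin 2θ = R g / v₀² = 58.7×9.8/35.9² = 0.4463.
2θ = arcsin(0.4463) = 26.51° or 180° − 26.51° = 153.49°.
So θ = 13.3° or θ = 76.7°.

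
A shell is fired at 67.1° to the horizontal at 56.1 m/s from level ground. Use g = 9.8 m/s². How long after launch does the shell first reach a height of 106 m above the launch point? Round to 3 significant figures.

2.79 s

v_y0 = 56.1 sin 67.1° = 51.68 m/s.
Set y = v_y0 t − ½ g t² = 106: 4.900 t² − 51.68 t + 106 = 0.
t = [51.68 ± √(2671 − 2078)] / 9.8 = (51.68 ± 24.35) / 9.8, giving t = 2.79 s or t = 7.76 s.
The shell is on the way up at the first time, so t = 2.79 s.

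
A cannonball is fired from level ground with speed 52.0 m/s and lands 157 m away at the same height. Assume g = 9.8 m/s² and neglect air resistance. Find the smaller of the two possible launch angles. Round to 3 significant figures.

17.3°

Level-ground range: R = v₀² sin(2θ)/g ⇒ sin 2θ = R g / v₀² = 157×9.8/52.0² = 0.5690.
2θ = arcsin(0.5690) = 34.68° or 180° − 34.68° = 145.32°.
So θ = 17.3° or θ = 72.7°.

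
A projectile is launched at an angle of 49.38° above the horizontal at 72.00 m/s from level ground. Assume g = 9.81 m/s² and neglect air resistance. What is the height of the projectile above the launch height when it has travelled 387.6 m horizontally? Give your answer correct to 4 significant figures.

116.5 m

v_x = 72.00 cos 49.38° = 46.875 m/s, v_y0 = 72.00 sin 49.38° = 54.651 m/s.
Time to reach x = 387.6 m: t = x / v_x = 387.6 / 46.875 = 8.2688 s.
y = v_y0 t − ½ g t² = 54.651×8.2688 − 4.905×8.2688² = 116.5 m.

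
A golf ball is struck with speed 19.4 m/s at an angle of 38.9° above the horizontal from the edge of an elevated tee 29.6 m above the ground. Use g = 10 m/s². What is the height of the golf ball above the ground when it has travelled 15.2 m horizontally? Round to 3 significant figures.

v_x = 19.4 cos 38.9° = 15.10 m/s, v_y0 = 19.4 sin 38.9° = 12.18 m/s.
Time to reach x = 15.2 m: t = x / v_x = 15.2 / 15.10 = 1.007 s.
y = 29.6 + v_y0 t − ½ g t² = 29.6 + 12.18×1.007 − 5.000×1.007² = 36.8 m.

36.8 m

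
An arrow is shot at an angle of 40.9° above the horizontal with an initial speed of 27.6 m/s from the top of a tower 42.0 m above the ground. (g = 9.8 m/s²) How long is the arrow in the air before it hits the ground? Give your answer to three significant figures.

Vertical component: v_y = 27.6 sin 40.9° = 18.07 m/s.
Taking up as positive with launch at y = 42.0 m, landing at y = 0: 0 = 42.0 + 18.07 t − ½(9.8) t².
Solving 4.900 t² − 18.07 t − 42.0 = 0 gives t = [18.07 + √(18.07² + 4·4.900·42.0)] / 9.800 = 5.30 s.

5.30 s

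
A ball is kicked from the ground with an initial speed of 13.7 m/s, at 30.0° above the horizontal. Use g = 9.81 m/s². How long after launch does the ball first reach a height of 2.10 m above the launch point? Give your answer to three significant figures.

0.454 s

v_y0 = 13.7 sin 30.0° = 6.850 m/s.
Set y = v_y0 t − ½ g t² = 2.10: 4.905 t² − 6.850 t + 2.10 = 0.
t = [6.850 ± √(46.92 − 41.20)] / 9.81 = (6.850 ± 2.392) / 9.81, giving t = 0.454 s or t = 0.942 s.
The ball is on the way up at the first time, so t = 0.454 s.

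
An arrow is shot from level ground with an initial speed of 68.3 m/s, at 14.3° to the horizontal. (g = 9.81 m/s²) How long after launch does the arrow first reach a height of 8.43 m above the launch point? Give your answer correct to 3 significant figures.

0.607 s

v_y0 = 68.3 sin 14.3° = 16.87 m/s.
Set y = v_y0 t − ½ g t² = 8.43: 4.905 t² − 16.87 t + 8.43 = 0.
t = [16.87 ± √(284.6 − 165.4)] / 9.81 = (16.87 ± 10.92) / 9.81, giving t = 0.607 s or t = 2.83 s.
The arrow is on the way up at the first time, so t = 0.607 s.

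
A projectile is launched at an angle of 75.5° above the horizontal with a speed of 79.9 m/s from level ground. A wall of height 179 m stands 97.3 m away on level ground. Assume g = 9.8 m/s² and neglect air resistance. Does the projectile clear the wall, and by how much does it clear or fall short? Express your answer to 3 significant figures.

Yes — it clears the wall by 81.3 m.

v_x = 79.9 cos 75.5° = 20.01 m/s; v_y0 = 79.9 sin 75.5° = 77.35 m/s.
Time to reach the wall: t = 97.3 / 20.01 = 4.863 s.
Height at that point: y = 77.35×4.863 − 4.900×4.863² = 260.3 m.
That is 260.3 − 179 = 81.3 m above the top of the wall, so the projectile clears it.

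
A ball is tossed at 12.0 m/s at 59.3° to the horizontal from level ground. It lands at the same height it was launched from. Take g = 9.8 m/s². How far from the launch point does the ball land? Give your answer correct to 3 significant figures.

Components: v_x = 12.0 cos 59.3° = 6.127 m/s, v_y = 12.0 sin 59.3° = 10.32 m/s.
Time of flight (same landing height): t = 2 v_y / g = 2 × 10.32 / 9.8 = 2.106 s.
Range: R = v_x · t = 6.127 × 2.106 = 12.9 m.

12.9 m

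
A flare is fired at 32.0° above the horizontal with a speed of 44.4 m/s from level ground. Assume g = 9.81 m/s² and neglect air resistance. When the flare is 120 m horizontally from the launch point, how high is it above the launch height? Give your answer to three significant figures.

v_x = 44.4 cos 32.0° = 37.65 m/s, v_y0 = 44.4 sin 32.0° = 23.53 m/s.
Time to reach x = 120 m: t = x / v_x = 120 / 37.65 = 3.187 s.
y = v_y0 t − ½ g t² = 23.53×3.187 − 4.905×3.187² = 25.2 m.

25.2 m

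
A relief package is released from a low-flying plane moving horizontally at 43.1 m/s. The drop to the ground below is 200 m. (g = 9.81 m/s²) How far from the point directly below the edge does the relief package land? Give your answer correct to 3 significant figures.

Initial vertical velocity is zero, so the fall time comes from h = ½ g t²: t = √(2 × 200 / 9.81) = 6.386 s.
Horizontal motion is uniform at 43.1 m/s, so x = 43.1 × 6.386 = 275 m.

275 m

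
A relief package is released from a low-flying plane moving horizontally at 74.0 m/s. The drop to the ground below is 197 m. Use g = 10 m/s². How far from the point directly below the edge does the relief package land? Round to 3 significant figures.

Initial vertical velocity is zero, so the fall time comes from h = ½ g t²: t = √(2 × 197 / 10) = 6.277 s.
Horizontal motion is uniform at 74.0 m/s, so x = 74.0 × 6.277 = 464 m.

464 m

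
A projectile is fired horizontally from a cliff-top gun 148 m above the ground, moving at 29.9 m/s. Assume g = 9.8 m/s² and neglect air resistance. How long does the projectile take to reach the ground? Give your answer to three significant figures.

The horizontal speed doesn't affect the fall. With v_y0 = 0, h = ½ g t².
t = √(2 × 148 / 9.8) = √30.20 = 5.50 s.

5.50 s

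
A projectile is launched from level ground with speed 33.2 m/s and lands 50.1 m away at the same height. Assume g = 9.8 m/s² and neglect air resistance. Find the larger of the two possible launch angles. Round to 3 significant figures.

Level-ground range: R = v₀² sin(2θ)/g ⇒ sin 2θ = R g / v₀² = 50.1×9.8/33.2² = 0.4454.
2θ = arcsin(0.4454) = 26.45° or 180° − 26.45° = 153.55°.
So θ = 13.2° or θ = 76.8°.

76.8°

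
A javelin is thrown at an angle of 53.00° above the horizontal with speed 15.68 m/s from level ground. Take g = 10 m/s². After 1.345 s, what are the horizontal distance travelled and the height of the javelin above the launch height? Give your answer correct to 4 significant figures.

v_x = 15.68 cos 53.00° = 9.4365 m/s; v_y0 = 15.68 sin 53.00° = 12.523 m/s.
x = v_x t = 9.4365 × 1.345 = 12.69 m.
y = v_y0 t − ½ g t² = 12.523×1.345 − 5.000×1.345² = 7.798 m.

x = 12.69 m, y = 7.798 m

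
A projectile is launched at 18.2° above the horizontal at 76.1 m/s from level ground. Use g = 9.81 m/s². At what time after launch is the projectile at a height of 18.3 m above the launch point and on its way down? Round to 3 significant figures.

3.89 s

v_y0 = 76.1 sin 18.2° = 23.77 m/s.
Set y = v_y0 t − ½ g t² = 18.3: 4.905 t² − 23.77 t + 18.3 = 0.
t = [23.77 ± √(565.0 − 359.0)] / 9.81 = (23.77 ± 14.35) / 9.81, giving t = 0.960 s or t = 3.89 s.
On the way down corresponds to the larger root: t = 3.89 s.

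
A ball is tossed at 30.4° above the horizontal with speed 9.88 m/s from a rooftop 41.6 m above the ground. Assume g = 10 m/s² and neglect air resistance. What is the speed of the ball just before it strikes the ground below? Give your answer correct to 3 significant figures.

30.5 m/s

v_x = 9.88 cos 30.4° = 8.522 m/s is unchanged throughout.
For the vertical component, v_y² = v_y0² + 2 g h = (5.000)² + 2×10×41.6 = 857.0, so |v_y| = 29.27 m/s.
Impact speed = √(v_x² + v_y²) = √(72.62 + 857.0) = 30.5 m/s.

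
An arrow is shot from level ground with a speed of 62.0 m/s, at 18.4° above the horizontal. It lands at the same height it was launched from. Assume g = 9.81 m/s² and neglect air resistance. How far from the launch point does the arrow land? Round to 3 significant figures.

Components: v_x = 62.0 cos 18.4° = 58.83 m/s, v_y = 62.0 sin 18.4° = 19.57 m/s.
Time of flight (same landing height): t = 2 v_y / g = 2 × 19.57 / 9.81 = 3.990 s.
Range: R = v_x · t = 58.83 × 3.990 = 235 m.

235 m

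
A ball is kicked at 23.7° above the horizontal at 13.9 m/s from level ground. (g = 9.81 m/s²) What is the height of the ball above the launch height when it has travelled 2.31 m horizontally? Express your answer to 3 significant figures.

v_x = 13.9 cos 23.7° = 12.73 m/s, v_y0 = 13.9 sin 23.7° = 5.587 m/s.
Time to reach x = 2.31 m: t = x / v_x = 2.31 / 12.73 = 0.1815 s.
y = v_y0 t − ½ g t² = 5.587×0.1815 − 4.905×0.1815² = 0.852 m.

0.852 m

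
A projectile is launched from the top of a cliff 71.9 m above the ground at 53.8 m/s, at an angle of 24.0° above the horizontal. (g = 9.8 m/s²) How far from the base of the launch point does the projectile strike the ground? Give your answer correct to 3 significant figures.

Components: v_x = 53.8 cos 24.0° = 49.15 m/s, v_y = 53.8 sin 24.0° = 21.88 m/s.
Vertical: 0 = 71.9 + 21.88 t − ½(9.8) t² ⇒ 4.900 t² − 21.88 t − 71.9 = 0.
t = [21.88 + √(478.7 + 1409)] / 9.800 = 6.666 s.
Horizontal: R = v_x · t = 49.15 × 6.666 = 328 m.

328 m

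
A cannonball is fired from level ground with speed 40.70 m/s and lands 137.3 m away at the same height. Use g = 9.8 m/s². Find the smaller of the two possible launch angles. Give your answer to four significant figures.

Level-ground range: R = v₀² sin(2θ)/g ⇒ sin 2θ = R g / v₀² = 137.3×9.8/40.70² = 0.8123.
2θ = arcsin(0.8123) = 54.321° or 180° − 54.321° = 125.679°.
So θ = 27.16° or θ = 62.84°.

27.16°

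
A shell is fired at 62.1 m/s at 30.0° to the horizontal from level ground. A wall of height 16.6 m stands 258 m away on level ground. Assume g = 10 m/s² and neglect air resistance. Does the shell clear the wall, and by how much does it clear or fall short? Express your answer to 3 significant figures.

Yes — it clears the wall by 17.3 m.

v_x = 62.1 cos 30.0° = 53.78 m/s; v_y0 = 62.1 sin 30.0° = 31.05 m/s.
Time to reach the wall: t = 258 / 53.78 = 4.797 s.
Height at that point: y = 31.05×4.797 − 5.000×4.797² = 33.89 m.
That is 33.89 − 16.6 = 17.3 m above the top of the wall, so the shell clears it.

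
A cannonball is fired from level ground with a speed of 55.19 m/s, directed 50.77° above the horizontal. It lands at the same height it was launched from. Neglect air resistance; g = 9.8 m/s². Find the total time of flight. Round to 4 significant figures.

8.725 s

Vertical component: v_y = 55.19 sin 50.77° = 42.751 m/s.
For a projectile landing at launch height, time of flight is t = 2 v_y / g = 2 × 42.751 / 9.8 = 8.725 s.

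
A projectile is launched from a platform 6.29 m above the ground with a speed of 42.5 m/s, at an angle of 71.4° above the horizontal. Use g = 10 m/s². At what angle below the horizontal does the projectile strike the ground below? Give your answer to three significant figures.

72.0°

v_x = 42.5 cos 71.4° = 13.56 m/s.
At impact |v_y| = √(v_y0² + 2 g h) = √(40.28² + 2×10×6.29) = 41.81 m/s.
Angle below horizontal = arctan(|v_y| / v_x) = arctan(41.81 / 13.56) = 72.0°.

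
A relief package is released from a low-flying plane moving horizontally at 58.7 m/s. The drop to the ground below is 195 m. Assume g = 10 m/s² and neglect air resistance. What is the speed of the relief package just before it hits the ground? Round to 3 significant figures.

85.7 m/s

Fall time: t = √(2 × 195 / 10) = 6.245 s.
At impact: v_x = 58.7 m/s (unchanged), v_y = g t = 10 × 6.245 = 62.45 m/s.
Speed = √(v_x² + v_y²) = √(3446 + 3900) = 85.7 m/s.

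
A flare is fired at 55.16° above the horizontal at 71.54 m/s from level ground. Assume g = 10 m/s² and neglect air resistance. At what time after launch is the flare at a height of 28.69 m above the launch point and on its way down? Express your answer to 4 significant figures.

v_y0 = 71.54 sin 55.16° = 58.716 m/s.
Set y = v_y0 t − ½ g t² = 28.69: 5.000 t² − 58.716 t + 28.69 = 0.
t = [58.716 ± √(3447.6 − 573.80)] / 10 = (58.716 ± 53.608) / 10, giving t = 0.5108 s or t = 11.23 s.
On the way down corresponds to the larger root: t = 11.23 s.

11.23 s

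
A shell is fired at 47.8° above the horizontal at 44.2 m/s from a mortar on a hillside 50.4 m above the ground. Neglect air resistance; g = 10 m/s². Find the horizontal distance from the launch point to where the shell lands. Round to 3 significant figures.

233 m

Components: v_x = 44.2 cos 47.8° = 29.69 m/s, v_y = 44.2 sin 47.8° = 32.74 m/s.
Vertical: 0 = 50.4 + 32.74 t − ½(10) t² ⇒ 5.000 t² − 32.74 t − 50.4 = 0.
t = [32.74 + √(1072 + 1008)] / 10.00 = 7.835 s.
Horizontal: R = v_x · t = 29.69 × 7.835 = 233 m.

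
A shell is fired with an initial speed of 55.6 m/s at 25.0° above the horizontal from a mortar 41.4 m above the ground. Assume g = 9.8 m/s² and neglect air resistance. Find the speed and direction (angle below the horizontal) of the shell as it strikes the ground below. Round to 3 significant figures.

62.5 m/s at 36.2° below the horizontal

v_x = 55.6 cos 25.0° = 50.39 m/s (constant).
|v_y| at impact = √((23.50)² + 2×9.8×41.4) = 36.93 m/s.
Speed = √(50.39² + 36.93²) = 62.5 m/s; angle = arctan(36.93/50.39) = 36.2° below horizontal.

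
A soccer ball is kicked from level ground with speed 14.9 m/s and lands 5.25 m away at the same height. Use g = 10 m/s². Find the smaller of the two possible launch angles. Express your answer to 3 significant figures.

6.84°

Level-ground range: R = v₀² sin(2θ)/g ⇒ sin 2θ = R g / v₀² = 5.25×10/14.9² = 0.2365.
2θ = arcsin(0.2365) = 13.68° or 180° − 13.68° = 166.32°.
So θ = 6.84° or θ = 83.2°.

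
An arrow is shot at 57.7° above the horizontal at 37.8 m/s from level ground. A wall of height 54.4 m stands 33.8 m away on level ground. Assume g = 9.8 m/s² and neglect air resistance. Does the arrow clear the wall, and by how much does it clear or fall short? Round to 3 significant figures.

No — it falls 14.7 m short of clearing the wall.

v_x = 37.8 cos 57.7° = 20.20 m/s; v_y0 = 37.8 sin 57.7° = 31.95 m/s.
Time to reach the wall: t = 33.8 / 20.20 = 1.673 s.
Height at that point: y = 31.95×1.673 − 4.900×1.673² = 39.74 m.
That is 54.4 − 39.74 = 14.7 m below the top of the wall, so the arrow does not clear it.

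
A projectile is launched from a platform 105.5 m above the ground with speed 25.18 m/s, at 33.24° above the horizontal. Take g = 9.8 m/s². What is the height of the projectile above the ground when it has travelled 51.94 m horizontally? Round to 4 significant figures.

v_x = 25.18 cos 33.24° = 21.060 m/s, v_y0 = 25.18 sin 33.24° = 13.802 m/s.
Time to reach x = 51.94 m: t = x / v_x = 51.94 / 21.060 = 2.4663 s.
y = 105.5 + v_y0 t − ½ g t² = 105.5 + 13.802×2.4663 − 4.900×2.4663² = 109.7 m.

109.7 m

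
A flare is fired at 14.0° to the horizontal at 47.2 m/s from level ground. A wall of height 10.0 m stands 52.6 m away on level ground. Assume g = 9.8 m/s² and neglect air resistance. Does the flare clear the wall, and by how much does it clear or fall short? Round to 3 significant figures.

v_x = 47.2 cos 14.0° = 45.80 m/s; v_y0 = 47.2 sin 14.0° = 11.42 m/s.
Time to reach the wall: t = 52.6 / 45.80 = 1.148 s.
Height at that point: y = 11.42×1.148 − 4.900×1.148² = 6.652 m.
That is 10.0 − 6.652 = 3.35 m below the top of the wall, so the flare does not clear it.

No — it falls 3.35 m short of clearing the wall.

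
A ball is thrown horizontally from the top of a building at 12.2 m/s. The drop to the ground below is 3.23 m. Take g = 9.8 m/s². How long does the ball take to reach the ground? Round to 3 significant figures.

The horizontal speed doesn't affect the fall. With v_y0 = 0, h = ½ g t².
t = √(2 × 3.23 / 9.8) = √0.6592 = 0.812 s.

0.812 s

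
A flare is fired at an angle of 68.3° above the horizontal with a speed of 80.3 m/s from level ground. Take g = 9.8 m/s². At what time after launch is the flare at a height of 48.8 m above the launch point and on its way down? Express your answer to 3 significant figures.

14.5 s

v_y0 = 80.3 sin 68.3° = 74.61 m/s.
Set y = v_y0 t − ½ g t² = 48.8: 4.900 t² − 74.61 t + 48.8 = 0.
t = [74.61 ± √(5567 − 956.5)] / 9.8 = (74.61 ± 67.90) / 9.8, giving t = 0.685 s or t = 14.5 s.
On the way down corresponds to the larger root: t = 14.5 s.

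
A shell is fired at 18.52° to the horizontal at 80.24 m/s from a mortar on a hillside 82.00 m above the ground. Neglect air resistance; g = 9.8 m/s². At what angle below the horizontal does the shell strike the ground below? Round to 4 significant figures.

v_x = 80.24 cos 18.52° = 76.085 m/s.
At impact |v_y| = √(v_y0² + 2 g h) = √(25.487² + 2×9.8×82.00) = 47.506 m/s.
Angle below horizontal = arctan(|v_y| / v_x) = arctan(47.506 / 76.085) = 31.98°.

31.98°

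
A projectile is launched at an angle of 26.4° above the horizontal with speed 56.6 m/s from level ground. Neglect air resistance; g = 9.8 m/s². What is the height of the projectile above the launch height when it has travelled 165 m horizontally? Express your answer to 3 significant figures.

v_x = 56.6 cos 26.4° = 50.70 m/s, v_y0 = 56.6 sin 26.4° = 25.17 m/s.
Time to reach x = 165 m: t = x / v_x = 165 / 50.70 = 3.254 s.
y = v_y0 t − ½ g t² = 25.17×3.254 − 4.900×3.254² = 30.0 m.

30.0 m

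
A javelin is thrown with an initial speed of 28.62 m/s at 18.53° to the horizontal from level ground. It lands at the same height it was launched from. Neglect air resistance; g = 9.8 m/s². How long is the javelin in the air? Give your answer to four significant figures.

1.856 s

Vertical component: v_y = 28.62 sin 18.53° = 9.0955 m/s.
For a projectile landing at launch height, time of flight is t = 2 v_y / g = 2 × 9.0955 / 9.8 = 1.856 s.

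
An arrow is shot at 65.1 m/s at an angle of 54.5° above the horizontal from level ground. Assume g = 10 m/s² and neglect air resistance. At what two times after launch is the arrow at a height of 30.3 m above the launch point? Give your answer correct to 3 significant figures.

0.606 s and 9.99 s

v_y0 = 65.1 sin 54.5° = 53.00 m/s.
Set y = v_y0 t − ½ g t² = 30.3: 5.000 t² − 53.00 t + 30.3 = 0.
t = [53.00 ± √(2809 − 606.0)] / 10 = (53.00 ± 46.94) / 10, giving t = 0.606 s or t = 9.99 s.
So the arrow is at 30.3 m at t = 0.606 s (rising) and t = 9.99 s (falling).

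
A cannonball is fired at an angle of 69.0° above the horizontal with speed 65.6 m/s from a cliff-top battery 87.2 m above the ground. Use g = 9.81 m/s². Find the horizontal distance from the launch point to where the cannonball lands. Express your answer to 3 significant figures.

324 m

Components: v_x = 65.6 cos 69.0° = 23.51 m/s, v_y = 65.6 sin 69.0° = 61.24 m/s.
Vertical: 0 = 87.2 + 61.24 t − ½(9.81) t² ⇒ 4.905 t² − 61.24 t − 87.2 = 0.
t = [61.24 + √(3750 + 1711)] / 9.810 = 13.78 s.
Horizontal: R = v_x · t = 23.51 × 13.78 = 324 m.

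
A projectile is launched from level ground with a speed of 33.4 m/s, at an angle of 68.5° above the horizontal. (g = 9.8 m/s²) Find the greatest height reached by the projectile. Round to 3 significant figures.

Vertical component of launch velocity: v_y = 33.4 sin 68.5° = 31.08 m/s.
At the highest point the vertical velocity is zero, so v_y² = 2 g h_max.
h_max = (31.08)² / (2 × 9.8) = 966.0 / 19.60 = 49.3 m.

49.3 m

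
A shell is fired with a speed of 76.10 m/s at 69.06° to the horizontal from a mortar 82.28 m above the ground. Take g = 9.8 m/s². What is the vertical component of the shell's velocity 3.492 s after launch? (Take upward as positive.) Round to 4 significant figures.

36.85 m/s

Initial vertical component: v_y0 = 76.10 sin 69.06° = 71.074 m/s.
v_y(t) = v_y0 − g t = 71.074 − 9.8 × 3.492 = 36.85 m/s.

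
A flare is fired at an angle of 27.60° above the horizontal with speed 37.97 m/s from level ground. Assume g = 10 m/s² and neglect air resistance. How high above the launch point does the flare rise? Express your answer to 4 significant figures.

Vertical component of launch velocity: v_y = 37.97 sin 27.60° = 17.591 m/s.
At the highest point the vertical velocity is zero, so v_y² = 2 g h_max.
h_max = (17.591)² / (2 × 10) = 309.44 / 20.00 = 15.47 m.

15.47 m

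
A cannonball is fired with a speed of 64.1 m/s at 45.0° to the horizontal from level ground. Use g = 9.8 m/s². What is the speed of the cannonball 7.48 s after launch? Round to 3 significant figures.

v_x = 64.1 cos 45.0° = 45.33 m/s (constant).
v_y(t) = 64.1 sin 45.0° − g t = 45.33 − 9.8 × 7.48 = -27.97 m/s.
Speed = √(v_x² + v_y²) = √(2055 + 782.3) = 53.3 m/s.

53.3 m/s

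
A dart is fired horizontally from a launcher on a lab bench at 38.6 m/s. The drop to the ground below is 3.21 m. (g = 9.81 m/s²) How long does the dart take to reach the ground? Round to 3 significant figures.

The horizontal speed doesn't affect the fall. With v_y0 = 0, h = ½ g t².
t = √(2 × 3.21 / 9.81) = √0.6544 = 0.809 s.

0.809 s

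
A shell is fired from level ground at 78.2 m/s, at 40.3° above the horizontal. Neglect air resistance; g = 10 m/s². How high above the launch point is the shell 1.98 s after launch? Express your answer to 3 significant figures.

v_y0 = 78.2 sin 40.3° = 50.58 m/s.
y(t) = v_y0 t − ½ g t² = 50.58×1.98 − 5.000×1.98² = 80.5 m.

80.5 m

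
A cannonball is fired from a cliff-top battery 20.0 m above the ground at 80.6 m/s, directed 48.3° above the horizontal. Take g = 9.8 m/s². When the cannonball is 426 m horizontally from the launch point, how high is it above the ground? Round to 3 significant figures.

189 m

v_x = 80.6 cos 48.3° = 53.62 m/s, v_y0 = 80.6 sin 48.3° = 60.18 m/s.
Time to reach x = 426 m: t = x / v_x = 426 / 53.62 = 7.945 s.
y = 20.0 + v_y0 t − ½ g t² = 20.0 + 60.18×7.945 − 4.900×7.945² = 189 m.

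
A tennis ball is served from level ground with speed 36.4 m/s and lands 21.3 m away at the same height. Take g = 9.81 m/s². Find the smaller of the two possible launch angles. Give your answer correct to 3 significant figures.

4.54°

Level-ground range: R = v₀² sin(2θ)/g ⇒ sin 2θ = R g / v₀² = 21.3×9.81/36.4² = 0.1577.
2θ = arcsin(0.1577) = 9.073° or 180° − 9.073° = 170.927°.
So θ = 4.54° or θ = 85.5°.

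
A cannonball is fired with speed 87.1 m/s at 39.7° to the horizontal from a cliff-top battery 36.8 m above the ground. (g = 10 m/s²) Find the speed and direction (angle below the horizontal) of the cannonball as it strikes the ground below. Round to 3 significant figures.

v_x = 87.1 cos 39.7° = 67.01 m/s (constant).
|v_y| at impact = √((55.64)² + 2×10×36.8) = 61.90 m/s.
Speed = √(67.01² + 61.90²) = 91.2 m/s; angle = arctan(61.90/67.01) = 42.7° below horizontal.

91.2 m/s at 42.7° below the horizontal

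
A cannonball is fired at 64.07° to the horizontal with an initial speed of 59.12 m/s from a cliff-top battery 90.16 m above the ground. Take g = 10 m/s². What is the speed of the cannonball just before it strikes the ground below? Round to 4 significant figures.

v_x = 59.12 cos 64.07° = 25.852 m/s is unchanged throughout.
For the vertical component, v_y² = v_y0² + 2 g h = (53.168)² + 2×10×90.16 = 4630.0, so |v_y| = 68.044 m/s.
Impact speed = √(v_x² + v_y²) = √(668.33 + 4630.0) = 72.79 m/s.

72.79 m/s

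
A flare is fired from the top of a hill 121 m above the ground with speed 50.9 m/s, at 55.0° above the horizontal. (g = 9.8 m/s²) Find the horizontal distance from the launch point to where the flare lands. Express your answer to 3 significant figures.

Components: v_x = 50.9 cos 55.0° = 29.20 m/s, v_y = 50.9 sin 55.0° = 41.69 m/s.
Vertical: 0 = 121 + 41.69 t − ½(9.8) t² ⇒ 4.900 t² − 41.69 t − 121 = 0.
t = [41.69 + √(1738 + 2372)] / 9.800 = 10.80 s.
Horizontal: R = v_x · t = 29.20 × 10.80 = 315 m.

315 m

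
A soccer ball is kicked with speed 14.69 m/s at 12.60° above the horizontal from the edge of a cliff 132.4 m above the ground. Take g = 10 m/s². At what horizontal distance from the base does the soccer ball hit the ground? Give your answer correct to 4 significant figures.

78.51 m

Components: v_x = 14.69 cos 12.60° = 14.336 m/s, v_y = 14.69 sin 12.60° = 3.2045 m/s.
Vertical: 0 = 132.4 + 3.2045 t − ½(10) t² ⇒ 5.000 t² − 3.2045 t − 132.4 = 0.
t = [3.2045 + √(10.269 + 2648.0)] / 10.00 = 5.4763 s.
Horizontal: R = v_x · t = 14.336 × 5.4763 = 78.51 m.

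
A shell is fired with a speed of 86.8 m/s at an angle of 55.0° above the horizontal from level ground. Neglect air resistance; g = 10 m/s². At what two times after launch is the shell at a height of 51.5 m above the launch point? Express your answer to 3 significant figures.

v_y0 = 86.8 sin 55.0° = 71.10 m/s.
Set y = v_y0 t − ½ g t² = 51.5: 5.000 t² − 71.10 t + 51.5 = 0.
t = [71.10 ± √(5055 − 1030)] / 10 = (71.10 ± 63.44) / 10, giving t = 0.766 s or t = 13.5 s.
So the shell is at 51.5 m at t = 0.766 s (rising) and t = 13.5 s (falling).

0.766 s and 13.5 s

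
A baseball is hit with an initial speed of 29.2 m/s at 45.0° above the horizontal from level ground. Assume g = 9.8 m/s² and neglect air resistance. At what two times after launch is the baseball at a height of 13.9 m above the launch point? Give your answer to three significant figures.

0.841 s and 3.37 s

v_y0 = 29.2 sin 45.0° = 20.65 m/s.
Set y = v_y0 t − ½ g t² = 13.9: 4.900 t² − 20.65 t + 13.9 = 0.
t = [20.65 ± √(426.4 − 272.4)] / 9.8 = (20.65 ± 12.41) / 9.8, giving t = 0.841 s or t = 3.37 s.
So the baseball is at 13.9 m at t = 0.841 s (rising) and t = 3.37 s (falling).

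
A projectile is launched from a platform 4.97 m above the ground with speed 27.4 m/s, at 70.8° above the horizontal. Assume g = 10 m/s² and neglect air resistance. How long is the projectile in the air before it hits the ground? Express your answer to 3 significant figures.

Vertical component: v_y = 27.4 sin 70.8° = 25.88 m/s.
Taking up as positive with launch at y = 4.97 m, landing at y = 0: 0 = 4.97 + 25.88 t − ½(10) t².
Solving 5.000 t² − 25.88 t − 4.97 = 0 gives t = [25.88 + √(25.88² + 4·5.000·4.97)] / 10.00 = 5.36 s.

5.36 s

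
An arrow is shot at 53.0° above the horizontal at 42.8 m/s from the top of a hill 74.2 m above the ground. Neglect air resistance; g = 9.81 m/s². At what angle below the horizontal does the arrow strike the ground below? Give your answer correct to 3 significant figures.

v_x = 42.8 cos 53.0° = 25.76 m/s.
At impact |v_y| = √(v_y0² + 2 g h) = √(34.18² + 2×9.81×74.2) = 51.23 m/s.
Angle below horizontal = arctan(|v_y| / v_x) = arctan(51.23 / 25.76) = 63.3°.

63.3°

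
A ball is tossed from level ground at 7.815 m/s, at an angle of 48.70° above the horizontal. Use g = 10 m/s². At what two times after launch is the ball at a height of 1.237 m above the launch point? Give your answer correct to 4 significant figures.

0.2752 s and 0.8990 s

v_y0 = 7.815 sin 48.70° = 5.8711 m/s.
Set y = v_y0 t − ½ g t² = 1.237: 5.000 t² − 5.8711 t + 1.237 = 0.
t = [5.8711 ± √(34.470 − 24.740)] / 10 = (5.8711 ± 3.1193) / 10, giving t = 0.2752 s or t = 0.8990 s.
So the ball is at 1.237 m at t = 0.2752 s (rising) and t = 0.8990 s (falling).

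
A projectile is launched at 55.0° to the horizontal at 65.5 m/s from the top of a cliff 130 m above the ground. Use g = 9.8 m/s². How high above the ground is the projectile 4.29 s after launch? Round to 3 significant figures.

v_y0 = 65.5 sin 55.0° = 53.65 m/s.
y(t) = 130 + v_y0 t − ½ g t² = 130 + 53.65×4.29 − ½×9.8×4.29² = 270 m.

270 m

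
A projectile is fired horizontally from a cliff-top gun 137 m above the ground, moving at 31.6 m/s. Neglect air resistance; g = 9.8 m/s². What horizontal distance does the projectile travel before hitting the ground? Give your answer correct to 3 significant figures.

Initial vertical velocity is zero, so the fall time comes from h = ½ g t²: t = √(2 × 137 / 9.8) = 5.288 s.
Horizontal motion is uniform at 31.6 m/s, so x = 31.6 × 5.288 = 167 m.

167 m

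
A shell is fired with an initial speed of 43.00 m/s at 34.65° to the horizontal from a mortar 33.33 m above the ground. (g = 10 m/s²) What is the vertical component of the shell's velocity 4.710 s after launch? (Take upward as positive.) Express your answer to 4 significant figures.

Initial vertical component: v_y0 = 43.00 sin 34.65° = 24.448 m/s.
v_y(t) = v_y0 − g t = 24.448 − 10 × 4.710 = -22.65 m/s.

-22.65 m/s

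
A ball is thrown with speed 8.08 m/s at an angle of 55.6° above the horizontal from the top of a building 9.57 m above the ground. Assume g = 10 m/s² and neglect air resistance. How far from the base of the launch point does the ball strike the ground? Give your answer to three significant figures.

10.1 m

Components: v_x = 8.08 cos 55.6° = 4.565 m/s, v_y = 8.08 sin 55.6° = 6.667 m/s.
Vertical: 0 = 9.57 + 6.667 t − ½(10) t² ⇒ 5.000 t² − 6.667 t − 9.57 = 0.
t = [6.667 + √(44.45 + 191.4)] / 10.00 = 2.202 s.
Horizontal: R = v_x · t = 4.565 × 2.202 = 10.1 m.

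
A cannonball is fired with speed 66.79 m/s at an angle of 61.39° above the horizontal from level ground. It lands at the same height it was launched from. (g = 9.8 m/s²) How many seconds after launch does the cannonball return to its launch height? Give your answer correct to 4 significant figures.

11.97 s

Vertical component: v_y = 66.79 sin 61.39° = 58.635 m/s.
For a projectile landing at launch height, time of flight is t = 2 v_y / g = 2 × 58.635 / 9.8 = 11.97 s.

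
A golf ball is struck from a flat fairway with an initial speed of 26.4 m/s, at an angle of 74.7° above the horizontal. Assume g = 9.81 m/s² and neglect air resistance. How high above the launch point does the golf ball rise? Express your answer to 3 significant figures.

Vertical component of launch velocity: v_y = 26.4 sin 74.7° = 25.46 m/s.
At the highest point the vertical velocity is zero, so v_y² = 2 g h_max.
h_max = (25.46)² / (2 × 9.81) = 648.2 / 19.62 = 33.0 m.

33.0 m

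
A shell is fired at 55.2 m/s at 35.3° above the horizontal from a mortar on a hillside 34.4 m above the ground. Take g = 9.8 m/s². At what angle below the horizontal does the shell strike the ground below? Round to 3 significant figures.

42.4°

v_x = 55.2 cos 35.3° = 45.05 m/s.
At impact |v_y| = √(v_y0² + 2 g h) = √(31.90² + 2×9.8×34.4) = 41.13 m/s.
Angle below horizontal = arctan(|v_y| / v_x) = arctan(41.13 / 45.05) = 42.4°.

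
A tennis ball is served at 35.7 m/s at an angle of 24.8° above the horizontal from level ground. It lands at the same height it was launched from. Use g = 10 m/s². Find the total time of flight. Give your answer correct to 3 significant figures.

2.99 s

Vertical component: v_y = 35.7 sin 24.8° = 14.97 m/s.
For a projectile landing at launch height, time of flight is t = 2 v_y / g = 2 × 14.97 / 10 = 2.99 s.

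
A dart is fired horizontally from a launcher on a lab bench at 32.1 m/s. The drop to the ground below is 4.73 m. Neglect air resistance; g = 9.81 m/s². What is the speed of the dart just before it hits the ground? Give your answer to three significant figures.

33.5 m/s

Fall time: t = √(2 × 4.73 / 9.81) = 0.9820 s.
At impact: v_x = 32.1 m/s (unchanged), v_y = g t = 9.81 × 0.9820 = 9.633 m/s.
Speed = √(v_x² + v_y²) = √(1030 + 92.79) = 33.5 m/s.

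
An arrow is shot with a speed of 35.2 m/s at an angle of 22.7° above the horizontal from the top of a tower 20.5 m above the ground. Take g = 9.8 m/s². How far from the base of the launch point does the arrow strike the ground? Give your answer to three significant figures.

Components: v_x = 35.2 cos 22.7° = 32.47 m/s, v_y = 35.2 sin 22.7° = 13.58 m/s.
Vertical: 0 = 20.5 + 13.58 t − ½(9.8) t² ⇒ 4.900 t² − 13.58 t − 20.5 = 0.
t = [13.58 + √(184.4 + 401.8)] / 9.800 = 3.856 s.
Horizontal: R = v_x · t = 32.47 × 3.856 = 125 m.

125 m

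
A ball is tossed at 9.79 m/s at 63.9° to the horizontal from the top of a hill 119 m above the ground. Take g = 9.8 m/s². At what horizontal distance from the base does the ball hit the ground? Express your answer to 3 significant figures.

25.4 m

Components: v_x = 9.79 cos 63.9° = 4.307 m/s, v_y = 9.79 sin 63.9° = 8.792 m/s.
Vertical: 0 = 119 + 8.792 t − ½(9.8) t² ⇒ 4.900 t² − 8.792 t − 119 = 0.
t = [8.792 + √(77.30 + 2332)] / 9.800 = 5.906 s.
Horizontal: R = v_x · t = 4.307 × 5.906 = 25.4 m.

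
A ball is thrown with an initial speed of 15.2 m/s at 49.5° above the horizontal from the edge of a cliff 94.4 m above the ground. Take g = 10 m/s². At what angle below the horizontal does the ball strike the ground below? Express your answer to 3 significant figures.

77.6°

v_x = 15.2 cos 49.5° = 9.872 m/s.
At impact |v_y| = √(v_y0² + 2 g h) = √(11.56² + 2×10×94.4) = 44.96 m/s.
Angle below horizontal = arctan(|v_y| / v_x) = arctan(44.96 / 9.872) = 77.6°.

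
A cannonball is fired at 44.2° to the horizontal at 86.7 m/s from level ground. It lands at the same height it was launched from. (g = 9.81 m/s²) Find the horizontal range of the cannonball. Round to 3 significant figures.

766 m

For level ground, R = v₀² sin(2θ) / g.
sin(2 × 44.2°) = sin 88.40° = 0.9996.
R = (86.7)² × 0.9996 / 9.81 = 766 m.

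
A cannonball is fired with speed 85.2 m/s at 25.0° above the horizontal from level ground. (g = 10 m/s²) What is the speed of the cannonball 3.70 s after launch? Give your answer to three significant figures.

77.2 m/s

v_x = 85.2 cos 25.0° = 77.22 m/s (constant).
v_y(t) = 85.2 sin 25.0° − g t = 36.01 − 10 × 3.70 = -0.9900 m/s.
Speed = √(v_x² + v_y²) = √(5963 + 0.9801) = 77.2 m/s.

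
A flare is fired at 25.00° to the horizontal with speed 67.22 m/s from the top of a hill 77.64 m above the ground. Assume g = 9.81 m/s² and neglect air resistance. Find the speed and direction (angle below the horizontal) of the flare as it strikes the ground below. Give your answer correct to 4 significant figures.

77.73 m/s at 38.39° below the horizontal

v_x = 67.22 cos 25.00° = 60.922 m/s (constant).
|v_y| at impact = √((28.408)² + 2×9.81×77.64) = 48.273 m/s.
Speed = √(60.922² + 48.273²) = 77.73 m/s; angle = arctan(48.273/60.922) = 38.39° below horizontal.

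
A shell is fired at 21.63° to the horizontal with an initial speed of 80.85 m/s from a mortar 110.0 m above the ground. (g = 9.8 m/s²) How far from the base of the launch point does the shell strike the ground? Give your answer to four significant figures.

Components: v_x = 80.85 cos 21.63° = 75.157 m/s, v_y = 80.85 sin 21.63° = 29.802 m/s.
Vertical: 0 = 110.0 + 29.802 t − ½(9.8) t² ⇒ 4.900 t² − 29.802 t − 110.0 = 0.
t = [29.802 + √(888.16 + 2156.0)] / 9.800 = 8.6710 s.
Horizontal: R = v_x · t = 75.157 × 8.6710 = 651.7 m.

651.7 m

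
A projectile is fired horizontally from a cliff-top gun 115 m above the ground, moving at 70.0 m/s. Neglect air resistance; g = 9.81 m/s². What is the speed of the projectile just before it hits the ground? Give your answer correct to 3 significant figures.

Fall time: t = √(2 × 115 / 9.81) = 4.842 s.
At impact: v_x = 70.0 m/s (unchanged), v_y = g t = 9.81 × 4.842 = 47.50 m/s.
Speed = √(v_x² + v_y²) = √(4900 + 2256) = 84.6 m/s.

84.6 m/s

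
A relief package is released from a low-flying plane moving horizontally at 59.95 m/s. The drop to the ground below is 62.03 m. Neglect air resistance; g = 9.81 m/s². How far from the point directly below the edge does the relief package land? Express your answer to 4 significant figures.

Initial vertical velocity is zero, so the fall time comes from h = ½ g t²: t = √(2 × 62.03 / 9.81) = 3.5562 s.
Horizontal motion is uniform at 59.95 m/s, so x = 59.95 × 3.5562 = 213.2 m.

213.2 m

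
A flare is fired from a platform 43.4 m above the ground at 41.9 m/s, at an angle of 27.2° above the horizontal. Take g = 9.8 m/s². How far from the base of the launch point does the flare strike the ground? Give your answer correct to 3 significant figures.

Components: v_x = 41.9 cos 27.2° = 37.27 m/s, v_y = 41.9 sin 27.2° = 19.15 m/s.
Vertical: 0 = 43.4 + 19.15 t − ½(9.8) t² ⇒ 4.900 t² − 19.15 t − 43.4 = 0.
t = [19.15 + √(366.7 + 850.6)] / 9.800 = 5.514 s.
Horizontal: R = v_x · t = 37.27 × 5.514 = 206 m.

206 m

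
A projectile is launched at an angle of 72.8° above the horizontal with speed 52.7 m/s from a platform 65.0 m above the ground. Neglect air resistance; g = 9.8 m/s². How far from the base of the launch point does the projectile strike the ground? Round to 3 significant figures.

Components: v_x = 52.7 cos 72.8° = 15.58 m/s, v_y = 52.7 sin 72.8° = 50.34 m/s.
Vertical: 0 = 65.0 + 50.34 t − ½(9.8) t² ⇒ 4.900 t² − 50.34 t − 65.0 = 0.
t = [50.34 + √(2534 + 1274)] / 9.800 = 11.43 s.
Horizontal: R = v_x · t = 15.58 × 11.43 = 178 m.

178 m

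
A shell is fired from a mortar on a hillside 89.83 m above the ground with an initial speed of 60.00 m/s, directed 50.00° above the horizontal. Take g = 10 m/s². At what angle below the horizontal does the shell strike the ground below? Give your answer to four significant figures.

58.33°

v_x = 60.00 cos 50.00° = 38.567 m/s.
At impact |v_y| = √(v_y0² + 2 g h) = √(45.963² + 2×10×89.83) = 62.524 m/s.
Angle below horizontal = arctan(|v_y| / v_x) = arctan(62.524 / 38.567) = 58.33°.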